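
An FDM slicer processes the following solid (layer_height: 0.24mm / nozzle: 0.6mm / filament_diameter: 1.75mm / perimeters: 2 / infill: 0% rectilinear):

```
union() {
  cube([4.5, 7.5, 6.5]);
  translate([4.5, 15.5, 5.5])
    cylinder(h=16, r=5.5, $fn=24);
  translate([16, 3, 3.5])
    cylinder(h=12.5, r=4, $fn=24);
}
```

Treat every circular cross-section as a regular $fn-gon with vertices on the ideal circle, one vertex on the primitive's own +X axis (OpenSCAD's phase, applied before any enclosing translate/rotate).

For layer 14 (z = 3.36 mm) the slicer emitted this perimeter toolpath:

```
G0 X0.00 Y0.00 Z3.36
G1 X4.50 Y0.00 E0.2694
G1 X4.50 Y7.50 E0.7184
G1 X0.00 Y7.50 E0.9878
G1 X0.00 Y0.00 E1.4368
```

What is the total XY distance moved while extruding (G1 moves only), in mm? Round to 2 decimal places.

Sum the Euclidean lengths of each G1 segment: total = 24.00 mm.

24.00 mm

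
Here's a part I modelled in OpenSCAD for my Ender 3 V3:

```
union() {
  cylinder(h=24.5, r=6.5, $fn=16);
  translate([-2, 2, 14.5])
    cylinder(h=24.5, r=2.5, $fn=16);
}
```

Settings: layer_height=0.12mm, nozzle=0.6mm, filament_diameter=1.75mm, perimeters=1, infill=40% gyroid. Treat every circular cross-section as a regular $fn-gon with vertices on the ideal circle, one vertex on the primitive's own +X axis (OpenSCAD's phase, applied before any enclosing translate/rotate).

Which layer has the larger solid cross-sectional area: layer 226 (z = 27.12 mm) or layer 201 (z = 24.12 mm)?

Layer 226 (z = 27.12): the cylinder does not reach this height (z outside [0, 24.5]); the r=2.5 cylinder at (-2, 2) gives a regular 16-gon of circumradius 2.5 (constant along its height) (area = (16/2)·2.500²·sin(360°/16) = 19.13 mm²); Combining (union): only the r=2.5 cylinder at (-2, 2) is present, so the union is just that shape — area = 19.13 mm². So its area = 19.13 mm². Layer 201 (z = 24.12): the cylinder: section is a regular 16-gon, circumradius r=6.5 (area = (16/2)·6.500²·sin(360°/16) = 129.35 mm²); the r=2.5 cylinder at (-2, 2) contributes a regular 16-gon of circumradius 2.5 (area = (16/2)·2.500²·sin(360°/16) = 19.13 mm²); Merging all regions: the r=2.5 cylinder at (-2, 2) lies entirely inside the r=6.5 cylinder, so the union is just the r=6.5 cylinder — area = 129.35 mm². So its area = 129.35 mm². Layer 201 is larger (129.35 vs 19.13 mm²).

layer 201 (z = 24.12 mm)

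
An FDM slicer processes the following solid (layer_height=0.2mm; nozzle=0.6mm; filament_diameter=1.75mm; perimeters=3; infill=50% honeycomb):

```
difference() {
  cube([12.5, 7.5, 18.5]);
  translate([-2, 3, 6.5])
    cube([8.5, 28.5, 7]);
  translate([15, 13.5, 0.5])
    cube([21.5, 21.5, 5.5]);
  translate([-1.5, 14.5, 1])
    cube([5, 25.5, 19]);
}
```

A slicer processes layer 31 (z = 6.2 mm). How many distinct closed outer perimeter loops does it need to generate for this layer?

1

At z = 6.2 mm: the cube (footprint 12.5×7.5) is included at this height; the cube at (-2, 3) is absent (z outside [6.5, 13.5]); the cube at (15, 13.5) is not intersected at this z (z outside [0.5, 6]); the cube at (-1.5, 14.5) (footprint 5×25.5) is included at this height; Subtracting the remaining from the first: starting from the 12.5×7.5 cube, the 5×25.5 cube at (-1.5, 14.5) misses the remaining region (no effect) — 1 connected region. The result has 1 disconnected region.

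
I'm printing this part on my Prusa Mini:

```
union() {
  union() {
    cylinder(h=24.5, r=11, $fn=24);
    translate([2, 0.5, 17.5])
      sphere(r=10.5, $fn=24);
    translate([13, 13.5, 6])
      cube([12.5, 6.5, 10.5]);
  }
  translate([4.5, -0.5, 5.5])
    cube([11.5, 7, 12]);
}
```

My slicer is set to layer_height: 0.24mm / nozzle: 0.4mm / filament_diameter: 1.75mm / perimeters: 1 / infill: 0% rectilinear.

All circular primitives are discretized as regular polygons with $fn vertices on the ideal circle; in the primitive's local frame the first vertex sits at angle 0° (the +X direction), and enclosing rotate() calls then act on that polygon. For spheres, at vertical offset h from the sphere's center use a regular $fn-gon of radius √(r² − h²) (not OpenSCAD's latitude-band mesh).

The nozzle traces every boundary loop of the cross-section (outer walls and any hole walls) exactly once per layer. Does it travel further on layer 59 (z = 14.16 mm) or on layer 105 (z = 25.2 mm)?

layer 59 (z = 14.16 mm)

Layer 59 (z = 14.16): the r=11 cylinder contributes a regular 24-gon of circumradius 11 (perimeter = 2·24·11.000·sin(180°/24) = 68.92 mm); the r=10.5 sphere at (2, 0.5) contributes a regular 24-gon of circumradius √(10.5²−3.34²) = 9.955 (perimeter = 2·24·9.955·sin(180°/24) = 62.37 mm); the cube at (13, 13.5) (footprint 12.5×6.5) is included at this height (perimeter 38.00 mm); Taking the union: the regions partially overlap (shared area 293.25 mm²), so the edge portions inside another operand are dropped and the merged outline is re-measured after clipping — boundary = 108.34 mm; the cube at (4.5, -0.5) is present — its section is the full 11.5×7 rectangle (perimeter 37.00 mm); Taking the union: the regions partially overlap (shared area 47.91 mm²), so the edge portions inside another operand are dropped and the merged outline is re-measured after clipping — boundary = 118.18 mm. So its perimeter = 118.18 mm. Layer 105 (z = 25.2): the cylinder is absent (z outside [0, 24.5]); the r=10.5 sphere at (2, 0.5) slices to a regular 24-gon of circumradius 7.139 (√(r²−h²) with h=7.7 from center) (perimeter = 2·24·7.139·sin(180°/24) = 44.73 mm); the cube at (13, 13.5) is absent (z outside [6, 16.5]); Taking the union: only the r=10.5 sphere at (2, 0.5) is present, so the union is just that shape — boundary = 44.73 mm; the cube at (4.5, -0.5) does not reach this height (z outside [5.5, 17.5]); Taking the union: only that combined region is present, so the union is just that shape — boundary = 44.73 mm. So its perimeter = 44.73 mm. Layer 59 is larger (118.18 vs 44.73 mm).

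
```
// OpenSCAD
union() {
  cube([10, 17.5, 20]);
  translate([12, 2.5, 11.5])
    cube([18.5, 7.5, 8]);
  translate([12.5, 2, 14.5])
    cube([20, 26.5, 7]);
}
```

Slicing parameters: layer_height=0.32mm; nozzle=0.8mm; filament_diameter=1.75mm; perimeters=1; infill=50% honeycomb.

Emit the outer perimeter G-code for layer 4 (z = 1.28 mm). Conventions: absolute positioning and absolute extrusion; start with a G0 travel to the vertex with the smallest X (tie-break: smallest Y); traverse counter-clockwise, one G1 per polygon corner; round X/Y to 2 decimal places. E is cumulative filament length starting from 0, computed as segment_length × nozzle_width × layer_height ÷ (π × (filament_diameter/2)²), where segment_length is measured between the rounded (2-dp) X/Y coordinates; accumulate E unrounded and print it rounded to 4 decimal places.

G0 X0.00 Y0.00 Z1.28
G1 X10.00 Y0.00 E1.0643
G1 X10.00 Y17.50 E2.9269
G1 X0.00 Y17.50 E3.9912
G1 X0.00 Y0.00 E5.8538

At z = 1.28 mm: the cube is present — its section is the full 10×17.5 rectangle; the cube at (12, 2.5) is not intersected at this z (z outside [11.5, 19.5]); the cube at (12.5, 2) is not intersected at this z (z outside [14.5, 21.5]); Taking the union: only the 10×17.5 cube is present, so the union is just that shape — 1 connected region. The outline is a single polygon with 4 vertices. Extrusion per mm of travel: 0.8 × 0.32 / (π × 0.875²) = 0.106432. Accumulating E over each segment gives final E = 5.8538.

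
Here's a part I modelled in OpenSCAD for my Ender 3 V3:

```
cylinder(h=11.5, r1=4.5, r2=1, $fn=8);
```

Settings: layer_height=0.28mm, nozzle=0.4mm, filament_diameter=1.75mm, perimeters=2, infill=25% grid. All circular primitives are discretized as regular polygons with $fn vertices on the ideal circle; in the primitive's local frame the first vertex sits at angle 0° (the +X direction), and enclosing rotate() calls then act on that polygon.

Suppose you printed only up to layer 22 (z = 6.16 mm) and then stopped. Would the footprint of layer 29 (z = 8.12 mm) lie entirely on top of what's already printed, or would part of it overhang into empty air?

Compare the two slices. At z = 6.16: the cone (r1=4.5→r2=1) has section circumradius 2.625 here — a regular 8-gon (area = (8/2)·2.625²·sin(360°/8) = 19.49 mm²). At z = 8.12: the cone: at t=0.706 of its height the radius interpolates to r₁+(r₂−r₁)t = 2.029, giving a regular 8-gon of that circumradius (area = (8/2)·2.029²·sin(360°/8) = 11.64 mm²). Checking containment: the cross-section at z = 8.12 is a subset of the cross-section at z = 6.16.

entirely on top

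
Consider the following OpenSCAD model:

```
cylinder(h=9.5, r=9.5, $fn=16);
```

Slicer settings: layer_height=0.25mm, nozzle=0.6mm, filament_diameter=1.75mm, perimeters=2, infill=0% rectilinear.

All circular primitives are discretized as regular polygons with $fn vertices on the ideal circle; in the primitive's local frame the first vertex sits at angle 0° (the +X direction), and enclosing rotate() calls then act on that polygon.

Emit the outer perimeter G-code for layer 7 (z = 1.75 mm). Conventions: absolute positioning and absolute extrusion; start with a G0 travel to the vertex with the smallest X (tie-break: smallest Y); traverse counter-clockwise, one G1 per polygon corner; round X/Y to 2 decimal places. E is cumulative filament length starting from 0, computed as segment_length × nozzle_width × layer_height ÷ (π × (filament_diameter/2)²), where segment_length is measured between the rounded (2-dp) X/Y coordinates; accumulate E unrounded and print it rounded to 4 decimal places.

At z = 1.75 mm: the cylinder: section is a regular 16-gon, circumradius r=9.5. The outline is a single polygon with 16 vertices. Extrusion per mm of travel: 0.6 × 0.25 / (π × 0.875²) = 0.062363. Accumulating E over each segment gives final E = 3.6998.

G0 X-9.50 Y0.00 Z1.75
G1 X-8.78 Y-3.64 E0.2314
G1 X-6.72 Y-6.72 E0.4625
G1 X-3.64 Y-8.78 E0.6936
G1 X0.00 Y-9.50 E0.9250
G1 X3.64 Y-8.78 E1.1564
G1 X6.72 Y-6.72 E1.3874
G1 X8.78 Y-3.64 E1.6185
G1 X9.50 Y0.00 E1.8499
G1 X8.78 Y3.64 E2.0813
G1 X6.72 Y6.72 E2.3124
G1 X3.64 Y8.78 E2.5435
G1 X0.00 Y9.50 E2.7749
G1 X-3.64 Y8.78 E3.0063
G1 X-6.72 Y6.72 E3.2373
G1 X-8.78 Y3.64 E3.4684
G1 X-9.50 Y0.00 E3.6998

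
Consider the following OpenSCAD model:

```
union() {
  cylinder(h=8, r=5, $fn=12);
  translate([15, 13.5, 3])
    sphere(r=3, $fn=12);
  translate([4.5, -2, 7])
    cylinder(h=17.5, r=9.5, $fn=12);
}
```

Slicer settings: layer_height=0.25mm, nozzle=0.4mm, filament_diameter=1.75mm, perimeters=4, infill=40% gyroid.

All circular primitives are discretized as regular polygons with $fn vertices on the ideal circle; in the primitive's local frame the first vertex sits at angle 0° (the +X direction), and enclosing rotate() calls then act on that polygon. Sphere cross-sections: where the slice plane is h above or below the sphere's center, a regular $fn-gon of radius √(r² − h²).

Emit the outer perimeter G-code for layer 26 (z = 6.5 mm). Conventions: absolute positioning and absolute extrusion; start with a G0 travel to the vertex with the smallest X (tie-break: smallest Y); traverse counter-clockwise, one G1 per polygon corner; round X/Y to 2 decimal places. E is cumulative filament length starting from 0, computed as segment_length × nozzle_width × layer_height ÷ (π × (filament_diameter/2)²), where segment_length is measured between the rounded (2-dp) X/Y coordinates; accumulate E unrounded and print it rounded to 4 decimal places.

G0 X-5.00 Y0.00 Z6.50
G1 X-4.33 Y-2.50 E0.1076
G1 X-2.50 Y-4.33 E0.2152
G1 X0.00 Y-5.00 E0.3228
G1 X2.50 Y-4.33 E0.4304
G1 X4.33 Y-2.50 E0.5380
G1 X5.00 Y0.00 E0.6456
G1 X4.33 Y2.50 E0.7532
G1 X2.50 Y4.33 E0.8608
G1 X0.00 Y5.00 E0.9684
G1 X-2.50 Y4.33 E1.0760
G1 X-4.33 Y2.50 E1.1836
G1 X-5.00 Y0.00 E1.2912

At z = 6.5 mm: the r=5 cylinder gives a regular 12-gon of circumradius 5 (constant along its height); the sphere at (15, 13.5) is not intersected at this z (|z−center|=3.500 > r=3); the cylinder at (4.5, -2) does not reach this height (z outside [7, 24.5]); Merging all regions: only the r=5 cylinder is present, so the union is just that shape — 1 connected region. The outline is a single polygon with 12 vertices. Extrusion per mm of travel: 0.4 × 0.25 / (π × 0.875²) = 0.041575. Accumulating E over each segment gives final E = 1.2912.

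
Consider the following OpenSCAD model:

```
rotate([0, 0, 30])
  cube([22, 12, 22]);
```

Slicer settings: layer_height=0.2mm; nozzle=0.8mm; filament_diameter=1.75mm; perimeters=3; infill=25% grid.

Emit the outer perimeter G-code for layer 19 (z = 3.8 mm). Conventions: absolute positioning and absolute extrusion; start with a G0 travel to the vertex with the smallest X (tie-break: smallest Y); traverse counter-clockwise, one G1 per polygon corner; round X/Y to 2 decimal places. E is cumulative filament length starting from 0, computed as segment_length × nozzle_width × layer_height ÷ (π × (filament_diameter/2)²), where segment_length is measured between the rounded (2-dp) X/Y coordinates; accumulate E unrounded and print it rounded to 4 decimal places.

At z = 3.8 mm: the cube is present — its section is the full 22×12 rectangle; (whole slice rotated 30° about Z — lengths, areas and connectivity unchanged). The outline is a single polygon with 4 vertices. Extrusion per mm of travel: 0.8 × 0.2 / (π × 0.875²) = 0.066520. Accumulating E over each segment gives final E = 4.5228.

G0 X-6.00 Y10.39 Z3.80
G1 X0.00 Y0.00 E0.7981
G1 X19.05 Y11.00 E2.2614
G1 X13.05 Y21.39 E3.0595
G1 X-6.00 Y10.39 E4.5228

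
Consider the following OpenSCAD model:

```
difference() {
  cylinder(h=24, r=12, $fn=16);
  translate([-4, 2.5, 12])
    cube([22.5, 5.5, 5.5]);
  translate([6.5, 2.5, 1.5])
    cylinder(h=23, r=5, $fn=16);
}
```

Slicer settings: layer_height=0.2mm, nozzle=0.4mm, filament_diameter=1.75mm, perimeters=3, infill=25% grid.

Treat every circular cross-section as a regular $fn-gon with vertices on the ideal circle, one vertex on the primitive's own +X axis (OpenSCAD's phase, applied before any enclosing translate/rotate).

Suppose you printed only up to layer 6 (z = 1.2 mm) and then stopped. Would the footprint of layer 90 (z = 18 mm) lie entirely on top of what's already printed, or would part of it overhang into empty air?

entirely on top

Compare the two slices. At z = 1.2: the r=12 cylinder gives a regular 16-gon of circumradius 12 (constant along its height) (area = (16/2)·12.000²·sin(360°/16) = 440.85 mm²); the cube at (-4, 2.5) does not reach this height (z outside [12, 17.5]); the cylinder at (6.5, 2.5) does not reach this height (z outside [1.5, 24.5]); Subtracting the remaining from the first: none of the subtracted shapes is present at this height, so the r=12 cylinder is unchanged — area = 440.85 mm². At z = 18: the r=12 cylinder gives a regular 16-gon of circumradius 12 (constant along its height) (area = (16/2)·12.000²·sin(360°/16) = 440.85 mm²); the cube at (-4, 2.5) does not reach this height (z outside [12, 17.5]); the cylinder at (6.5, 2.5): section is a regular 16-gon, circumradius r=5 (area = (16/2)·5.000²·sin(360°/16) = 76.54 mm²); Subtracting the remaining from the first: starting from the r=12 cylinder (440.85 mm²), the r=5 cylinder at (6.5, 2.5) lies wholly inside it (removes its full 76.54 mm² and its 31.21 mm outline becomes a hole wall) — area = 364.31 mm². Checking containment: the cross-section at z = 18 is a subset of the cross-section at z = 1.2.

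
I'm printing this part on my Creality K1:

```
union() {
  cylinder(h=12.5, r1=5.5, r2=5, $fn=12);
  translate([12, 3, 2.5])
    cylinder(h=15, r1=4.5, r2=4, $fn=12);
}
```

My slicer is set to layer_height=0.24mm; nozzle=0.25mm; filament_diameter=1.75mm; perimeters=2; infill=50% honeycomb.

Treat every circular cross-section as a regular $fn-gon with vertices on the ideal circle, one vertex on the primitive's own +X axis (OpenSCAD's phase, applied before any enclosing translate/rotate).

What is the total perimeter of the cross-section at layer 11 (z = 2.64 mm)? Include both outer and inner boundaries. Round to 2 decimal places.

61.43 mm

At z = 2.64 mm: the cone: at t=0.211 of its height the radius interpolates to r₁+(r₂−r₁)t = 5.394, giving a regular 12-gon of that circumradius (perimeter = 2·12·5.394·sin(180°/12) = 33.51 mm); the cone at (12, 3) (r1=4.5→r2=4) has section circumradius 4.495 here — a regular 12-gon (perimeter = 2·12·4.495·sin(180°/12) = 27.92 mm); Merging all regions: the 2 present regions are separate (no shared area or edge), so areas and boundary lengths simply add and each stays a separate island — boundary = 61.43 mm. Overall, the cross-section has 2 separate islands. Total boundary length (outer) = 61.43 mm.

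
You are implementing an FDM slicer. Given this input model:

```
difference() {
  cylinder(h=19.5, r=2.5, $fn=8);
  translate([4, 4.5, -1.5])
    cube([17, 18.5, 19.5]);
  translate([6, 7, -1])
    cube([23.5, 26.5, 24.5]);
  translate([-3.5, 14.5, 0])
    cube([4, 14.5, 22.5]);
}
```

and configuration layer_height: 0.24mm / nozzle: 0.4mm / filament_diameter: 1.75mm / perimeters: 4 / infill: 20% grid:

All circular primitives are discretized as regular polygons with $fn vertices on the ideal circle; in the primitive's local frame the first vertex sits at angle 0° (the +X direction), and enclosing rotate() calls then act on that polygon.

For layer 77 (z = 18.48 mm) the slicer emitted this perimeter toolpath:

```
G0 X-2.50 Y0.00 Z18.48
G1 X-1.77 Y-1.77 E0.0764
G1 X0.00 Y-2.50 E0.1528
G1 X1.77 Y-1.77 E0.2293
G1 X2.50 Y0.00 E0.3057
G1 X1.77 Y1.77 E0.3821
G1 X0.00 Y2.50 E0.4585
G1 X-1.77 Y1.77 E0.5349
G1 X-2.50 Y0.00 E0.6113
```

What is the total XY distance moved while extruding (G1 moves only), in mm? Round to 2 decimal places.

Sum the Euclidean lengths of each G1 segment: total = 15.32 mm.

15.32 mm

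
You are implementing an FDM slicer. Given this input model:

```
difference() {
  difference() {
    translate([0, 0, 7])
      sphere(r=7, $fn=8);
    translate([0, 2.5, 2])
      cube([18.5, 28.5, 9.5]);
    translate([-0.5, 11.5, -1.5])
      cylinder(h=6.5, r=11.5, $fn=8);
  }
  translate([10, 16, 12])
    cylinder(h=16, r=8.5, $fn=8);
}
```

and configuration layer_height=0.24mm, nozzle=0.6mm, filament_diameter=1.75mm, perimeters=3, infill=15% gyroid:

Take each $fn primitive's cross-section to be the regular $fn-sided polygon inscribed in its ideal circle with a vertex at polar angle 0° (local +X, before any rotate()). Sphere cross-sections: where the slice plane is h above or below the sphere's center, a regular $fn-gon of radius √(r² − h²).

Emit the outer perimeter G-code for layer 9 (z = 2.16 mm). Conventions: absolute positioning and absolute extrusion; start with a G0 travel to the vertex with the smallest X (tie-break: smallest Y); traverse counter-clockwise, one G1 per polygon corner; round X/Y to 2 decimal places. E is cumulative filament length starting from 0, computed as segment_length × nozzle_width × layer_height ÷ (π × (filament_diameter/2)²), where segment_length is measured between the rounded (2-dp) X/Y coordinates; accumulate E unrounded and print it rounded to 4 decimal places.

At z = 2.16 mm: the r=7 sphere contributes a regular 8-gon of circumradius √(7²−4.84²) = 5.057; the cube at (0, 2.5) (footprint 18.5×28.5) is included at this height; the r=11.5 cylinder at (-0.5, 11.5) gives a regular 8-gon of circumradius 11.5 (constant along its height); Taking the first minus the rest: starting from the r=7 sphere, the 18.5×28.5 cube at (0, 2.5) partially overlaps it — only the 6.74 mm² overlap (of its 527.25 mm²) is removed, clipping the outline; the r=11.5 cylinder at (-0.5, 11.5) partially overlaps it — only the 20.30 mm² overlap (of its 374.06 mm²) is removed, clipping the outline — 1 connected region; the cylinder at (10, 16) is not intersected at this z (z outside [12, 28]); Subtracting the remaining from the first: none of the subtracted shapes is present at this height, so that combined region is unchanged — 1 connected region. The outline is a single polygon with 8 vertices. Extrusion per mm of travel: 0.6 × 0.24 / (π × 0.875²) = 0.059868. Accumulating E over each segment gives final E = 1.7184.

G0 X-5.06 Y0.00 Z2.16
G1 X-3.58 Y-3.58 E0.2319
G1 X0.00 Y-5.06 E0.4638
G1 X3.58 Y-3.58 E0.6958
G1 X5.06 Y0.00 E0.9277
G1 X4.24 Y1.96 E1.0549
G1 X-0.50 Y0.00 E1.3620
G1 X-4.39 Y1.61 E1.6140
G1 X-5.06 Y0.00 E1.7184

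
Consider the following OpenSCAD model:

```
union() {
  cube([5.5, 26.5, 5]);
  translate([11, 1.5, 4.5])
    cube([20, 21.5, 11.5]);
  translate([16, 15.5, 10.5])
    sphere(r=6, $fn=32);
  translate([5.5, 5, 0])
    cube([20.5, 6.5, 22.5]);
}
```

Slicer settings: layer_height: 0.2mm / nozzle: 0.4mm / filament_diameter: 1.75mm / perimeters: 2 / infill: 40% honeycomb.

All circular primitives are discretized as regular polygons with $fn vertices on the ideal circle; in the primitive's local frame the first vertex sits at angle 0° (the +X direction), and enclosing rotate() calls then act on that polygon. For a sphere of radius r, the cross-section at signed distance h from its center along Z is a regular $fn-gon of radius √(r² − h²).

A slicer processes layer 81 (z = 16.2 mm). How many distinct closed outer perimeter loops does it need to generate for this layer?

At z = 16.2 mm: the cube does not reach this height (z outside [0, 5]); the cube at (11, 1.5) is not intersected at this z (z outside [4.5, 16]); the r=6 sphere at (16, 15.5) slices to a regular 32-gon of circumradius 1.873 (√(r²−h²) with h=5.7 from center); the cube at (5.5, 5) (footprint 20.5×6.5) is included at this height; Taking the union: the 2 present regions are separate (no shared area or edge), so areas and boundary lengths simply add and each stays a separate island — 2 connected regions. The result has 2 disconnected regions.

2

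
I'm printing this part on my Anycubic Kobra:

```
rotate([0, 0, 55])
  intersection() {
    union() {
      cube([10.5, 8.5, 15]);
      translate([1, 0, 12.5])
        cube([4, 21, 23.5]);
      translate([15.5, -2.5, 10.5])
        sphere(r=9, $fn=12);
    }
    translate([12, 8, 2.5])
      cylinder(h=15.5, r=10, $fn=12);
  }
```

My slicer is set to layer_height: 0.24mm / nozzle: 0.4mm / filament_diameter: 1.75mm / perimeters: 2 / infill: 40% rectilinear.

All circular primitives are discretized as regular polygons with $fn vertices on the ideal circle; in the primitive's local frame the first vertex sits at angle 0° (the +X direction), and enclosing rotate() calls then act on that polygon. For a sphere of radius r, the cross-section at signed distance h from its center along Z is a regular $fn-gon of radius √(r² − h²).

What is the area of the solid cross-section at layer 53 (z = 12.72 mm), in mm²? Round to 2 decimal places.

136.77 mm²

At z = 12.72 mm: the 10.5×8.5 cube contributes its full rectangle (area 89.25 mm²); the 4×21 cube at (1, 0) contributes its full rectangle (area 84.00 mm²); the r=9 sphere at (15.5, -2.5) slices to a regular 12-gon of circumradius 8.722 (√(r²−h²) with h=2.22 from center) (area = (12/2)·8.722²·sin(360°/12) = 228.21 mm²); Merging all regions: the regions partially overlap — summed areas 401.46 mm² minus the doubly-counted overlap 42.48 mm² gives 358.99 mm² — area = 358.99 mm²; the r=10 cylinder at (12, 8) gives a regular 12-gon of circumradius 10 (constant along its height) (area = (12/2)·10.000²·sin(360°/12) = 300.00 mm²); After intersecting: the r=10 cylinder at (12, 8) partially overlaps the result so far; clipping to the common part keeps 136.77 mm² — area = 136.77 mm²; (rotated 55° about Z; rotation is an isometry so areas/perimeters/island counts are preserved). Overall, the cross-section is a single solid region. Net area = 136.77 mm².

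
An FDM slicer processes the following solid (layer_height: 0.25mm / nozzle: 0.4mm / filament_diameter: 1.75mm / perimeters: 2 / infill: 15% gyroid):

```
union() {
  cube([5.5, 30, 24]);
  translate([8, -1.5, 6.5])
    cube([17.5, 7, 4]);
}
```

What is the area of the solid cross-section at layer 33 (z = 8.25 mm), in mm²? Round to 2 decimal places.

287.50 mm²

At z = 8.25 mm: the cube (footprint 5.5×30) is included at this height (area 165.00 mm²); the 17.5×7 cube at (8, -1.5) contributes its full rectangle (area 122.50 mm²); Taking the union: the 2 present regions are separate (no shared area or edge), so areas and boundary lengths simply add and each stays a separate island — area = 287.50 mm². Overall, the cross-section has 2 separate islands. Net area = 287.50 mm².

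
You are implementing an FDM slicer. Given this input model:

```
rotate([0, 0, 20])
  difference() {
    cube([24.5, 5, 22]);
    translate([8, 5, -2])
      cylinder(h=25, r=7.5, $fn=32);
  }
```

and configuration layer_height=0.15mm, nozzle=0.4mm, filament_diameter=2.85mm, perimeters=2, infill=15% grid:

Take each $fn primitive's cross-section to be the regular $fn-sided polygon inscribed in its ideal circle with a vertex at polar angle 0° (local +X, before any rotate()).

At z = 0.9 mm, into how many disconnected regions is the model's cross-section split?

At z = 0.9 mm: the cube (footprint 24.5×5) is included at this height; the cylinder at (8, 5): section is a regular 32-gon, circumradius r=7.5; After the difference (first − rest): starting from the 24.5×5 cube, the r=7.5 cylinder at (8, 5) partially overlaps it — only the 68.73 mm² overlap (of its 175.58 mm²) is removed, clipping the outline — 2 connected regions; (rotated 20° about Z; rotation is an isometry so areas/perimeters/island counts are preserved). The result has 2 disconnected regions.

2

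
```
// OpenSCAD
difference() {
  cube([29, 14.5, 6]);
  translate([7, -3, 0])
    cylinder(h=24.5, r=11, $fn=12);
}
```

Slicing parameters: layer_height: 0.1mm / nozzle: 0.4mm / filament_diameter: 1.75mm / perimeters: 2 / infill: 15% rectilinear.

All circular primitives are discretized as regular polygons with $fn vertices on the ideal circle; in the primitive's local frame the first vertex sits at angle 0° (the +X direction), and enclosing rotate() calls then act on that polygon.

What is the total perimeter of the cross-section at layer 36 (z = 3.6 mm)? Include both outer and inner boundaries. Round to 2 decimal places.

At z = 3.6 mm: the 29×14.5 cube contributes its full rectangle (perimeter 87.00 mm); the r=11 cylinder at (7, -3) contributes a regular 12-gon of circumradius 11 (perimeter = 2·12·11.000·sin(180°/12) = 68.33 mm); Taking the first minus the rest: starting from the 29×14.5 cube, the r=11 cylinder at (7, -3) partially overlaps it — only the 107.57 mm² overlap (of its 363.00 mm²) is removed, clipping the outline — boundary = 86.57 mm. Overall, the cross-section is a single solid region. Total boundary length (outer) = 86.57 mm.

86.57 mm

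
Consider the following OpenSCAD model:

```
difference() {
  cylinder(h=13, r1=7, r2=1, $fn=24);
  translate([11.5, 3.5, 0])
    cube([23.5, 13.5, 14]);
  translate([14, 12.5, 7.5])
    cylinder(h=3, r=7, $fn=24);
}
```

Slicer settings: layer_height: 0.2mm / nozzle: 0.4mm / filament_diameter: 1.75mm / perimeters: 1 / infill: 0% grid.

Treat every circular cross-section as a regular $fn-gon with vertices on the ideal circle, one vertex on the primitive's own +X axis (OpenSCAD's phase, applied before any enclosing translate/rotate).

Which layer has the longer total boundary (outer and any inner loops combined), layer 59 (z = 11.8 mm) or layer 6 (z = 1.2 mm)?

layer 6 (z = 1.2 mm)

Layer 59 (z = 11.8): the cone (r1=7→r2=1) has section circumradius 1.554 here — a regular 24-gon (perimeter = 2·24·1.554·sin(180°/24) = 9.74 mm); the cube at (11.5, 3.5) is present — its section is the full 23.5×13.5 rectangle (perimeter 74.00 mm); the cylinder at (14, 12.5) is absent (z outside [7.5, 10.5]); Taking the first minus the rest: starting from the cone, the 23.5×13.5 cube at (11.5, 3.5) misses the remaining region (no effect) — boundary = 9.74 mm. So its perimeter = 9.74 mm. Layer 6 (z = 1.2): the cone: at t=0.092 of its height the radius interpolates to r₁+(r₂−r₁)t = 6.446, giving a regular 24-gon of that circumradius (perimeter = 2·24·6.446·sin(180°/24) = 40.39 mm); the cube at (11.5, 3.5) is present — its section is the full 23.5×13.5 rectangle (perimeter 74.00 mm); the cylinder at (14, 12.5) does not reach this height (z outside [7.5, 10.5]); Taking the first minus the rest: starting from the cone, the 23.5×13.5 cube at (11.5, 3.5) misses the remaining region (no effect) — boundary = 40.39 mm. So its perimeter = 40.39 mm. Layer 6 is larger (40.39 vs 9.74 mm).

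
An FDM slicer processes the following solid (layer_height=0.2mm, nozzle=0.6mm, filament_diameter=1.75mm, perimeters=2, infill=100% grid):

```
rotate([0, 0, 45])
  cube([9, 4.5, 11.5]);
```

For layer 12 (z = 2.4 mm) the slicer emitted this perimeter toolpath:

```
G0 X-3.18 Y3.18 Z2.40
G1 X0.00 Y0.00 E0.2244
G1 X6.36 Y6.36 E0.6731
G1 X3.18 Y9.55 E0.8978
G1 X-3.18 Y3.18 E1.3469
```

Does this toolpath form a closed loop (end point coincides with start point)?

Start point (G0): (-3.18, 3.18). End point (last G1): the path returns to the start — closed.

yes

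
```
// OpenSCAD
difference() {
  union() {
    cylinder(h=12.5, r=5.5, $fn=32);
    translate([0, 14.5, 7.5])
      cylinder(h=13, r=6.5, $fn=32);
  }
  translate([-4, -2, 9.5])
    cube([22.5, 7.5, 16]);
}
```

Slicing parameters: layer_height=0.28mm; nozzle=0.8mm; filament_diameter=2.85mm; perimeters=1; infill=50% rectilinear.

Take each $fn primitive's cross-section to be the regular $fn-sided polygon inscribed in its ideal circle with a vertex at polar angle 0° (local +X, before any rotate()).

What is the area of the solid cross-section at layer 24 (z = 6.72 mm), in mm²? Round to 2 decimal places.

94.42 mm²

At z = 6.72 mm: the r=5.5 cylinder contributes a regular 32-gon of circumradius 5.5 (area = (32/2)·5.500²·sin(360°/32) = 94.42 mm²); the cylinder at (0, 14.5) does not reach this height (z outside [7.5, 20.5]); Combining (union): only the r=5.5 cylinder is present, so the union is just that shape — area = 94.42 mm²; the cube at (-4, -2) is absent (z outside [9.5, 25.5]); After the difference (first − rest): none of the subtracted shapes is present at this height, so the result so far is unchanged — area = 94.42 mm². Overall, the cross-section is a single solid region. Net area = 94.42 mm².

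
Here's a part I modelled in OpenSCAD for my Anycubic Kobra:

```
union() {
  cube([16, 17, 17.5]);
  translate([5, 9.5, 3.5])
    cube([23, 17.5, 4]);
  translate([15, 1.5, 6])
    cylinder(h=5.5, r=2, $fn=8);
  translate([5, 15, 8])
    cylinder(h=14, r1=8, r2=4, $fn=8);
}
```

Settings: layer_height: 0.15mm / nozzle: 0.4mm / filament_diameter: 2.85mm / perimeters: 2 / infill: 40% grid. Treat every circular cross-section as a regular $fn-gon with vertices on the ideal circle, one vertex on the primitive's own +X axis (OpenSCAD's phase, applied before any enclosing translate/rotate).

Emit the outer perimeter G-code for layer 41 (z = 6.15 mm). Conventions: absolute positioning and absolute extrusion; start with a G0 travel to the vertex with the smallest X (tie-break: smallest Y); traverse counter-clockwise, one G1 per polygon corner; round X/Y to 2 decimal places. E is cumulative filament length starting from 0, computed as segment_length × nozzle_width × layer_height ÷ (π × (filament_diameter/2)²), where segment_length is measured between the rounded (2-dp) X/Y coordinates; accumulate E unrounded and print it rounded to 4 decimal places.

G0 X0.00 Y0.00 Z6.15
G1 X13.79 Y0.00 E0.1297
G1 X15.00 Y-0.50 E0.1420
G1 X16.41 Y0.09 E0.1564
G1 X17.00 Y1.50 E0.1708
G1 X16.41 Y2.91 E0.1851
G1 X16.00 Y3.09 E0.1894
G1 X16.00 Y9.50 E0.2496
G1 X28.00 Y9.50 E0.3625
G1 X28.00 Y27.00 E0.5271
G1 X5.00 Y27.00 E0.7434
G1 X5.00 Y17.00 E0.8375
G1 X0.00 Y17.00 E0.8845
G1 X0.00 Y0.00 E1.0444

At z = 6.15 mm: the cube is present — its section is the full 16×17 rectangle; the 23×17.5 cube at (5, 9.5) contributes its full rectangle; the r=2 cylinder at (15, 1.5) contributes a regular 8-gon of circumradius 2; the cone at (5, 15) is not intersected at this z (z outside [8, 22]); Merging all regions: the regions partially overlap (shared area 91.15 mm²), so overlapping operands fuse into one piece — 1 connected region. The outline is a single polygon with 13 vertices. Extrusion per mm of travel: 0.4 × 0.15 / (π × 1.425²) = 0.009405. Accumulating E over each segment gives final E = 1.0444.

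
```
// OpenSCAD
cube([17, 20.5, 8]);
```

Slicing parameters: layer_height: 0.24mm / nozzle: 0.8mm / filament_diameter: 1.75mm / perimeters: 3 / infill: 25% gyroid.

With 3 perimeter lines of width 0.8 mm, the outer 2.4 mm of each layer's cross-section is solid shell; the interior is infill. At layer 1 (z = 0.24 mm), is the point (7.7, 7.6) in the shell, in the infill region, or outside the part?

infill

At z = 0.24 mm: the 17×20.5 cube contributes its full rectangle. Overall, the cross-section is a single solid region. The nearest boundary edge runs (0.00, 0.00)→(17.00, 0.00); distance from the point to it = 7.60 mm. The point is inside the cross-section and 7.60 mm from the nearest boundary — more than the 2.4 mm shell width (3 × 0.8), so it's in the infill interior.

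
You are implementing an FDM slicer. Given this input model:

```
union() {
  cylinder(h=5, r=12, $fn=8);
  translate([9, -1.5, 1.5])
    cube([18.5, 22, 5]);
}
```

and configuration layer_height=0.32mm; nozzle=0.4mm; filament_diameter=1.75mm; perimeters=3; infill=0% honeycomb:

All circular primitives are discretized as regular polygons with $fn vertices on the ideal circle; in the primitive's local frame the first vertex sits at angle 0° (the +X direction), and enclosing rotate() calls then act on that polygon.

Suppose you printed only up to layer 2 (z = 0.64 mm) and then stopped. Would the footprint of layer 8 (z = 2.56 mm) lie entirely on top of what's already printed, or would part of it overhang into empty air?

Compare the two slices. At z = 0.64: the cylinder: section is a regular 8-gon, circumradius r=12 (area = (8/2)·12.000²·sin(360°/8) = 407.29 mm²); the cube at (9, -1.5) is not intersected at this z (z outside [1.5, 6.5]); Taking the union: only the r=12 cylinder is present, so the union is just that shape — area = 407.29 mm². At z = 2.56: the r=12 cylinder contributes a regular 8-gon of circumradius 12 (area = (8/2)·12.000²·sin(360°/8) = 407.29 mm²); the cube at (9, -1.5) is present — its section is the full 18.5×22 rectangle (area 407.00 mm²); Combining (union): the regions partially overlap — summed areas 814.29 mm² minus the doubly-counted overlap 14.90 mm² gives 799.40 mm² — area = 799.40 mm². Checking containment: at z = 2.56 the cross-section extends beyond the z = 0.64 cross-section by about 392.10 mm².

part overhangs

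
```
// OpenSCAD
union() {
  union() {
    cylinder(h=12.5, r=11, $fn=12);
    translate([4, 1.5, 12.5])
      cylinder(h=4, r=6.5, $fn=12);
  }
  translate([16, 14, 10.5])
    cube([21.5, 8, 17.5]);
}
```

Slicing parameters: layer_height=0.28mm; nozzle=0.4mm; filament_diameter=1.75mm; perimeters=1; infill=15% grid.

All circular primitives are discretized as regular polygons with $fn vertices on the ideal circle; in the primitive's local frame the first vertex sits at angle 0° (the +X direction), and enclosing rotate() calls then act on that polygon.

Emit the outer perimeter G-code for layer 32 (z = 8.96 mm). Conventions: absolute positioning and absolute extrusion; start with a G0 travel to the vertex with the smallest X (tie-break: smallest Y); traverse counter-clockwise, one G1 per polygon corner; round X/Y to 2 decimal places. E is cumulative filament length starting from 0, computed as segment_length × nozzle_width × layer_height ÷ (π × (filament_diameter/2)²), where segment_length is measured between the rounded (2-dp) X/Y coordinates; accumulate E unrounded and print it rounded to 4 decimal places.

G0 X-11.00 Y0.00 Z8.96
G1 X-9.53 Y-5.50 E0.2651
G1 X-5.50 Y-9.53 E0.5305
G1 X0.00 Y-11.00 E0.7956
G1 X5.50 Y-9.53 E1.0607
G1 X9.53 Y-5.50 E1.3260
G1 X11.00 Y0.00 E1.5911
G1 X9.53 Y5.50 E1.8562
G1 X5.50 Y9.53 E2.1216
G1 X0.00 Y11.00 E2.3867
G1 X-5.50 Y9.53 E2.6518
G1 X-9.53 Y5.50 E2.9172
G1 X-11.00 Y0.00 E3.1823

At z = 8.96 mm: the r=11 cylinder contributes a regular 12-gon of circumradius 11; the cylinder at (4, 1.5) is absent (z outside [12.5, 16.5]); Taking the union: only the r=11 cylinder is present, so the union is just that shape — 1 connected region; the cube at (16, 14) is absent (z outside [10.5, 28]); Merging all regions: only that combined region is present, so the union is just that shape — 1 connected region. The outline is a single polygon with 12 vertices. Extrusion per mm of travel: 0.4 × 0.28 / (π × 0.875²) = 0.046564. Accumulating E over each segment gives final E = 3.1823.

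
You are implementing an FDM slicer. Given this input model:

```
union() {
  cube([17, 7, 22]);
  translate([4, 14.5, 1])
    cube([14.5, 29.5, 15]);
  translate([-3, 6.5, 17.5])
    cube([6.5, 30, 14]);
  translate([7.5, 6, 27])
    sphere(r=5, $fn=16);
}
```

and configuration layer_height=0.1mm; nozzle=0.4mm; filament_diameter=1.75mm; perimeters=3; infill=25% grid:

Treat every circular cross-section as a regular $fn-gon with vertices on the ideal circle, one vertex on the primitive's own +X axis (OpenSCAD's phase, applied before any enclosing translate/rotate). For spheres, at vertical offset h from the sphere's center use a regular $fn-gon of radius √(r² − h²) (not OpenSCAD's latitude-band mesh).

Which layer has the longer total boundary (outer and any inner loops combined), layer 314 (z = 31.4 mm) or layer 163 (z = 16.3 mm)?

layer 314 (z = 31.4 mm)

Layer 314 (z = 31.4): the cube does not reach this height (z outside [0, 22]); the cube at (4, 14.5) is not intersected at this z (z outside [1, 16]); the 6.5×30 cube at (-3, 6.5) contributes its full rectangle (perimeter 73.00 mm); the r=5 sphere at (7.5, 6) slices to a regular 16-gon of circumradius 2.375 (√(r²−h²) with h=4.4 from center) (perimeter = 2·16·2.375·sin(180°/16) = 14.83 mm); Merging all regions: the 2 present regions are separate (no shared area or edge), so areas and boundary lengths simply add and each stays a separate island — boundary = 87.83 mm. So its perimeter = 87.83 mm. Layer 163 (z = 16.3): the cube is present — its section is the full 17×7 rectangle (perimeter 48.00 mm); the cube at (4, 14.5) is not intersected at this z (z outside [1, 16]); the cube at (-3, 6.5) is not intersected at this z (z outside [17.5, 31.5]); the sphere at (7.5, 6) is absent (|z−center|=10.700 > r=5); Merging all regions: only the 17×7 cube is present, so the union is just that shape — boundary = 48.00 mm. So its perimeter = 48.00 mm. Layer 314 is larger (87.83 vs 48.00 mm).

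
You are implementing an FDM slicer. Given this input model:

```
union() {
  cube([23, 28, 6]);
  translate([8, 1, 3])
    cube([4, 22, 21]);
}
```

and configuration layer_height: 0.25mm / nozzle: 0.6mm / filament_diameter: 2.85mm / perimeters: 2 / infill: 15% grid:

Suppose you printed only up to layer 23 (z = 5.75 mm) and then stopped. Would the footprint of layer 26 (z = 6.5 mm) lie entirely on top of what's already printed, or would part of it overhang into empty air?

entirely on top

Compare the two slices. At z = 5.75: the cube (footprint 23×28) is included at this height (area 644.00 mm²); the 4×22 cube at (8, 1) contributes its full rectangle (area 88.00 mm²); Taking the union: the 4×22 cube at (8, 1) lies entirely inside the 23×28 cube, so the union is just the 23×28 cube — area = 644.00 mm². At z = 6.5: the cube does not reach this height (z outside [0, 6]); the 4×22 cube at (8, 1) contributes its full rectangle (area 88.00 mm²); Taking the union: only the 4×22 cube at (8, 1) is present, so the union is just that shape — area = 88.00 mm². Checking containment: the cross-section at z = 6.5 is a subset of the cross-section at z = 5.75.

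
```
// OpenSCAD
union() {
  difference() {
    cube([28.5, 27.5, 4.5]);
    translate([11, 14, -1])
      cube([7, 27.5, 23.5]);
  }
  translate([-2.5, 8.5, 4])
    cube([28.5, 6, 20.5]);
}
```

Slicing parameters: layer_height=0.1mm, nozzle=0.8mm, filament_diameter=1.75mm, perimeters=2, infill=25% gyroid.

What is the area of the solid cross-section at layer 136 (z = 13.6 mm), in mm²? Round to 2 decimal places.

At z = 13.6 mm: the cube is absent (z outside [0, 4.5]); the cube at (11, 14) (footprint 7×27.5) is included at this height (area 192.50 mm²); Subtracting the remaining from the first: the first operand is absent here, so nothing remains; the cube at (-2.5, 8.5) (footprint 28.5×6) is included at this height (area 171.00 mm²); Combining (union): only the 28.5×6 cube at (-2.5, 8.5) is present, so the union is just that shape — area = 171.00 mm². Overall, the cross-section is a single solid region. Net area = 171.00 mm².

171.00 mm²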